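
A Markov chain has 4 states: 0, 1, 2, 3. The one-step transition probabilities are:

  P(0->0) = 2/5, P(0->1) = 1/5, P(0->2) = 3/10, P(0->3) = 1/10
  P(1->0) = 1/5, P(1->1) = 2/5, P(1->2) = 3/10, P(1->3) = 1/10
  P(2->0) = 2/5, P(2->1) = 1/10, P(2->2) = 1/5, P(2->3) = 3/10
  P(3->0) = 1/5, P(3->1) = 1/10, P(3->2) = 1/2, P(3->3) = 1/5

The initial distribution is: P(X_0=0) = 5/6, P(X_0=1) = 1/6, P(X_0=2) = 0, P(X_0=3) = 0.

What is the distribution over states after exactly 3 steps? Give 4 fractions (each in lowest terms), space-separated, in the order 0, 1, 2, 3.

Answer: 487/1500 293/1500 61/200 7/40

Derivation:
Propagating the distribution step by step (d_{t+1} = d_t * P):
d_0 = (0=5/6, 1=1/6, 2=0, 3=0)
  d_1[0] = 5/6*2/5 + 1/6*1/5 + 0*2/5 + 0*1/5 = 11/30
  d_1[1] = 5/6*1/5 + 1/6*2/5 + 0*1/10 + 0*1/10 = 7/30
  d_1[2] = 5/6*3/10 + 1/6*3/10 + 0*1/5 + 0*1/2 = 3/10
  d_1[3] = 5/6*1/10 + 1/6*1/10 + 0*3/10 + 0*1/5 = 1/10
d_1 = (0=11/30, 1=7/30, 2=3/10, 3=1/10)
  d_2[0] = 11/30*2/5 + 7/30*1/5 + 3/10*2/5 + 1/10*1/5 = 1/3
  d_2[1] = 11/30*1/5 + 7/30*2/5 + 3/10*1/10 + 1/10*1/10 = 31/150
  d_2[2] = 11/30*3/10 + 7/30*3/10 + 3/10*1/5 + 1/10*1/2 = 29/100
  d_2[3] = 11/30*1/10 + 7/30*1/10 + 3/10*3/10 + 1/10*1/5 = 17/100
d_2 = (0=1/3, 1=31/150, 2=29/100, 3=17/100)
  d_3[0] = 1/3*2/5 + 31/150*1/5 + 29/100*2/5 + 17/100*1/5 = 487/1500
  d_3[1] = 1/3*1/5 + 31/150*2/5 + 29/100*1/10 + 17/100*1/10 = 293/1500
  d_3[2] = 1/3*3/10 + 31/150*3/10 + 29/100*1/5 + 17/100*1/2 = 61/200
  d_3[3] = 1/3*1/10 + 31/150*1/10 + 29/100*3/10 + 17/100*1/5 = 7/40
d_3 = (0=487/1500, 1=293/1500, 2=61/200, 3=7/40)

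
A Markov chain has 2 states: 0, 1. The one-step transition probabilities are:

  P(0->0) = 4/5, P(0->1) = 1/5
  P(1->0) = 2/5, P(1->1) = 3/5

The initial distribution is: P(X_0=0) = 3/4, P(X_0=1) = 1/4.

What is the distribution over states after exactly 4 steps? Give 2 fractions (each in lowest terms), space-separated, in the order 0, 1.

Propagating the distribution step by step (d_{t+1} = d_t * P):
d_0 = (0=3/4, 1=1/4)
  d_1[0] = 3/4*4/5 + 1/4*2/5 = 7/10
  d_1[1] = 3/4*1/5 + 1/4*3/5 = 3/10
d_1 = (0=7/10, 1=3/10)
  d_2[0] = 7/10*4/5 + 3/10*2/5 = 17/25
  d_2[1] = 7/10*1/5 + 3/10*3/5 = 8/25
d_2 = (0=17/25, 1=8/25)
  d_3[0] = 17/25*4/5 + 8/25*2/5 = 84/125
  d_3[1] = 17/25*1/5 + 8/25*3/5 = 41/125
d_3 = (0=84/125, 1=41/125)
  d_4[0] = 84/125*4/5 + 41/125*2/5 = 418/625
  d_4[1] = 84/125*1/5 + 41/125*3/5 = 207/625
d_4 = (0=418/625, 1=207/625)

Answer: 418/625 207/625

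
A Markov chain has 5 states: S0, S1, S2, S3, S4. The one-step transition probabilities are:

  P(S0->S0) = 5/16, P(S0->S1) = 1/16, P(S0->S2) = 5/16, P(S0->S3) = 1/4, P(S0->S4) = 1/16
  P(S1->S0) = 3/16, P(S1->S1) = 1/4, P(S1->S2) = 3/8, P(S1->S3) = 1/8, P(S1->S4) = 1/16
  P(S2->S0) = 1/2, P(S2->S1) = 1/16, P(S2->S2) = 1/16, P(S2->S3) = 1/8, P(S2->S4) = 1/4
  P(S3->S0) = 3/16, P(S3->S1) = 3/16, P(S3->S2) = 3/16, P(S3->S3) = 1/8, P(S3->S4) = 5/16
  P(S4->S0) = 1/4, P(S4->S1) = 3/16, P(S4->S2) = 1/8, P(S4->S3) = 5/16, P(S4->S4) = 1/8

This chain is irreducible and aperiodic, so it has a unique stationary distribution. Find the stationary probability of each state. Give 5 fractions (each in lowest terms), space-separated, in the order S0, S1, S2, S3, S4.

Answer: 10830/35873 4711/35873 7647/35873 6919/35873 5766/35873

Derivation:
The stationary distribution satisfies pi = pi * P, i.e.:
  pi_S0 = 5/16*pi_S0 + 3/16*pi_S1 + 1/2*pi_S2 + 3/16*pi_S3 + 1/4*pi_S4
  pi_S1 = 1/16*pi_S0 + 1/4*pi_S1 + 1/16*pi_S2 + 3/16*pi_S3 + 3/16*pi_S4
  pi_S2 = 5/16*pi_S0 + 3/8*pi_S1 + 1/16*pi_S2 + 3/16*pi_S3 + 1/8*pi_S4
  pi_S3 = 1/4*pi_S0 + 1/8*pi_S1 + 1/8*pi_S2 + 1/8*pi_S3 + 5/16*pi_S4
  pi_S4 = 1/16*pi_S0 + 1/16*pi_S1 + 1/4*pi_S2 + 5/16*pi_S3 + 1/8*pi_S4
with normalization: pi_S0 + pi_S1 + pi_S2 + pi_S3 + pi_S4 = 1.

Using the first 4 balance equations plus normalization, the linear system A*pi = b is:
  [-11/16, 3/16, 1/2, 3/16, 1/4] . pi = 0
  [1/16, -3/4, 1/16, 3/16, 3/16] . pi = 0
  [5/16, 3/8, -15/16, 3/16, 1/8] . pi = 0
  [1/4, 1/8, 1/8, -7/8, 5/16] . pi = 0
  [1, 1, 1, 1, 1] . pi = 1

Solving yields:
  pi_S0 = 10830/35873
  pi_S1 = 4711/35873
  pi_S2 = 7647/35873
  pi_S3 = 6919/35873
  pi_S4 = 5766/35873

Verification (pi * P):
  10830/35873*5/16 + 4711/35873*3/16 + 7647/35873*1/2 + 6919/35873*3/16 + 5766/35873*1/4 = 10830/35873 = pi_S0  (ok)
  10830/35873*1/16 + 4711/35873*1/4 + 7647/35873*1/16 + 6919/35873*3/16 + 5766/35873*3/16 = 4711/35873 = pi_S1  (ok)
  10830/35873*5/16 + 4711/35873*3/8 + 7647/35873*1/16 + 6919/35873*3/16 + 5766/35873*1/8 = 7647/35873 = pi_S2  (ok)
  10830/35873*1/4 + 4711/35873*1/8 + 7647/35873*1/8 + 6919/35873*1/8 + 5766/35873*5/16 = 6919/35873 = pi_S3  (ok)
  10830/35873*1/16 + 4711/35873*1/16 + 7647/35873*1/4 + 6919/35873*5/16 + 5766/35873*1/8 = 5766/35873 = pi_S4  (ok)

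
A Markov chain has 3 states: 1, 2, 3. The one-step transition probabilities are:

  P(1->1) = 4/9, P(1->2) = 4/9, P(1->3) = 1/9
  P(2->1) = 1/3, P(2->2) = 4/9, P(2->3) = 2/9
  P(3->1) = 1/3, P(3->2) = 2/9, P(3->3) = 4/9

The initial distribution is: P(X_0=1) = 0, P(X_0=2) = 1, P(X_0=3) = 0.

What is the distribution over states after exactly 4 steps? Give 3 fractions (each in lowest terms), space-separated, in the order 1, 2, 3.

Answer: 820/2187 2576/6561 1525/6561

Derivation:
Propagating the distribution step by step (d_{t+1} = d_t * P):
d_0 = (1=0, 2=1, 3=0)
  d_1[1] = 0*4/9 + 1*1/3 + 0*1/3 = 1/3
  d_1[2] = 0*4/9 + 1*4/9 + 0*2/9 = 4/9
  d_1[3] = 0*1/9 + 1*2/9 + 0*4/9 = 2/9
d_1 = (1=1/3, 2=4/9, 3=2/9)
  d_2[1] = 1/3*4/9 + 4/9*1/3 + 2/9*1/3 = 10/27
  d_2[2] = 1/3*4/9 + 4/9*4/9 + 2/9*2/9 = 32/81
  d_2[3] = 1/3*1/9 + 4/9*2/9 + 2/9*4/9 = 19/81
d_2 = (1=10/27, 2=32/81, 3=19/81)
  d_3[1] = 10/27*4/9 + 32/81*1/3 + 19/81*1/3 = 91/243
  d_3[2] = 10/27*4/9 + 32/81*4/9 + 19/81*2/9 = 286/729
  d_3[3] = 10/27*1/9 + 32/81*2/9 + 19/81*4/9 = 170/729
d_3 = (1=91/243, 2=286/729, 3=170/729)
  d_4[1] = 91/243*4/9 + 286/729*1/3 + 170/729*1/3 = 820/2187
  d_4[2] = 91/243*4/9 + 286/729*4/9 + 170/729*2/9 = 2576/6561
  d_4[3] = 91/243*1/9 + 286/729*2/9 + 170/729*4/9 = 1525/6561
d_4 = (1=820/2187, 2=2576/6561, 3=1525/6561)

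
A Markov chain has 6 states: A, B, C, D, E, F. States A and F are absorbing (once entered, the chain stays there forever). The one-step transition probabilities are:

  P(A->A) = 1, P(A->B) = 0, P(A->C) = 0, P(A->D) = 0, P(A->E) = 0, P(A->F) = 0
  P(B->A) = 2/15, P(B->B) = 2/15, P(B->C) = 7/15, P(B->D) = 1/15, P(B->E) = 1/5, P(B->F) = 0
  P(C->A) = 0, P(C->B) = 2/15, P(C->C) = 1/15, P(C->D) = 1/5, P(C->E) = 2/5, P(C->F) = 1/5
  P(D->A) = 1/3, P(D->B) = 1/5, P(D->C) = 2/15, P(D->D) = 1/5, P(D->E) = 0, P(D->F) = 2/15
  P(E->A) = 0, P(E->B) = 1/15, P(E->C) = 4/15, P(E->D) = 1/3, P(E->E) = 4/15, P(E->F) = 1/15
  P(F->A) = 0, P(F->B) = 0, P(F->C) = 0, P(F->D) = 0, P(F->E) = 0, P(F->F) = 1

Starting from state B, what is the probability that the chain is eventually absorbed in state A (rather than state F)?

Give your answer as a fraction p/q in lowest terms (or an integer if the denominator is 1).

Let a_i = P(absorbed in A | start in state i).
Boundary conditions: a_A = 1, a_F = 0.
For each transient state i, a_i = sum_j P(i->j) * a_j:
  a_B = 2/15*a_A + 2/15*a_B + 7/15*a_C + 1/15*a_D + 1/5*a_E + 0*a_F
  a_C = 0*a_A + 2/15*a_B + 1/15*a_C + 1/5*a_D + 2/5*a_E + 1/5*a_F
  a_D = 1/3*a_A + 1/5*a_B + 2/15*a_C + 1/5*a_D + 0*a_E + 2/15*a_F
  a_E = 0*a_A + 1/15*a_B + 4/15*a_C + 1/3*a_D + 4/15*a_E + 1/15*a_F

Substituting a_A = 1 and a_F = 0, rearrange to (I - Q) a = r where r[i] = P(i -> A):
  [13/15, -7/15, -1/15, -1/5] . (a_B, a_C, a_D, a_E) = 2/15
  [-2/15, 14/15, -1/5, -2/5] . (a_B, a_C, a_D, a_E) = 0
  [-1/5, -2/15, 4/5, 0] . (a_B, a_C, a_D, a_E) = 1/3
  [-1/15, -4/15, -1/3, 11/15] . (a_B, a_C, a_D, a_E) = 0

Solving yields:
  a_B = 6953/12949
  a_C = 5390/12949
  a_D = 8032/12949
  a_E = 6243/12949

Starting state is B, so the absorption probability is a_B = 6953/12949.

Answer: 6953/12949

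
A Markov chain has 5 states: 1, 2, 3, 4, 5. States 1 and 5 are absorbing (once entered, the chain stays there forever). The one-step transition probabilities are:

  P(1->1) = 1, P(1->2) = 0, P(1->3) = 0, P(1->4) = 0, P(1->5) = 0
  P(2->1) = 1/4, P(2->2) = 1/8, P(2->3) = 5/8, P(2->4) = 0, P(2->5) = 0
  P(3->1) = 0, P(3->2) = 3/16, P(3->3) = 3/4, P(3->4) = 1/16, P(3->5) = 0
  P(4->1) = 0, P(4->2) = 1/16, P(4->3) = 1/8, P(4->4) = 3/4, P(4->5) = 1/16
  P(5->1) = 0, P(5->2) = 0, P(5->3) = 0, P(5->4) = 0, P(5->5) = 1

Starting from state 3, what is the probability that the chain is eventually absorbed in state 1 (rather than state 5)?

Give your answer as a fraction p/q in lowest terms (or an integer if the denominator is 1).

Answer: 26/33

Derivation:
Let a_i = P(absorbed in 1 | start in state i).
Boundary conditions: a_1 = 1, a_5 = 0.
For each transient state i, a_i = sum_j P(i->j) * a_j:
  a_2 = 1/4*a_1 + 1/8*a_2 + 5/8*a_3 + 0*a_4 + 0*a_5
  a_3 = 0*a_1 + 3/16*a_2 + 3/4*a_3 + 1/16*a_4 + 0*a_5
  a_4 = 0*a_1 + 1/16*a_2 + 1/8*a_3 + 3/4*a_4 + 1/16*a_5

Substituting a_1 = 1 and a_5 = 0, rearrange to (I - Q) a = r where r[i] = P(i -> 1):
  [7/8, -5/8, 0] . (a_2, a_3, a_4) = 1/4
  [-3/16, 1/4, -1/16] . (a_2, a_3, a_4) = 0
  [-1/16, -1/8, 1/4] . (a_2, a_3, a_4) = 0

Solving yields:
  a_2 = 28/33
  a_3 = 26/33
  a_4 = 20/33

Starting state is 3, so the absorption probability is a_3 = 26/33.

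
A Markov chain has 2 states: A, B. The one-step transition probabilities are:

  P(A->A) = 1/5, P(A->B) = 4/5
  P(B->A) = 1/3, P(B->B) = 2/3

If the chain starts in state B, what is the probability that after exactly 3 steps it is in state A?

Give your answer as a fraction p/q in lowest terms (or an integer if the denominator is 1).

Answer: 199/675

Derivation:
Computing P^3 by repeated multiplication:
P^1 =
  A: [1/5, 4/5]
  B: [1/3, 2/3]
P^2 =
  A: [23/75, 52/75]
  B: [13/45, 32/45]
P^3 =
  A: [329/1125, 796/1125]
  B: [199/675, 476/675]

(P^3)[B -> A] = 199/675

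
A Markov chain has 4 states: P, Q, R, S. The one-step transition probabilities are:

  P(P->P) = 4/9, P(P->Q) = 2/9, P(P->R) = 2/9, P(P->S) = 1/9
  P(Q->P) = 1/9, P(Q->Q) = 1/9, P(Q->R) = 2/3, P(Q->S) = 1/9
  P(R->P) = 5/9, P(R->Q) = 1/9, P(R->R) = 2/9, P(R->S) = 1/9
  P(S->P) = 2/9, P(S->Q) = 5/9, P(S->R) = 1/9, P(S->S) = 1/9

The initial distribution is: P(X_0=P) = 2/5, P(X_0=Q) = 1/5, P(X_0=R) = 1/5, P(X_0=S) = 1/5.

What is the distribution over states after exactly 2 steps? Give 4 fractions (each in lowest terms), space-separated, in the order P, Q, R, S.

Answer: 10/27 1/5 43/135 1/9

Derivation:
Propagating the distribution step by step (d_{t+1} = d_t * P):
d_0 = (P=2/5, Q=1/5, R=1/5, S=1/5)
  d_1[P] = 2/5*4/9 + 1/5*1/9 + 1/5*5/9 + 1/5*2/9 = 16/45
  d_1[Q] = 2/5*2/9 + 1/5*1/9 + 1/5*1/9 + 1/5*5/9 = 11/45
  d_1[R] = 2/5*2/9 + 1/5*2/3 + 1/5*2/9 + 1/5*1/9 = 13/45
  d_1[S] = 2/5*1/9 + 1/5*1/9 + 1/5*1/9 + 1/5*1/9 = 1/9
d_1 = (P=16/45, Q=11/45, R=13/45, S=1/9)
  d_2[P] = 16/45*4/9 + 11/45*1/9 + 13/45*5/9 + 1/9*2/9 = 10/27
  d_2[Q] = 16/45*2/9 + 11/45*1/9 + 13/45*1/9 + 1/9*5/9 = 1/5
  d_2[R] = 16/45*2/9 + 11/45*2/3 + 13/45*2/9 + 1/9*1/9 = 43/135
  d_2[S] = 16/45*1/9 + 11/45*1/9 + 13/45*1/9 + 1/9*1/9 = 1/9
d_2 = (P=10/27, Q=1/5, R=43/135, S=1/9)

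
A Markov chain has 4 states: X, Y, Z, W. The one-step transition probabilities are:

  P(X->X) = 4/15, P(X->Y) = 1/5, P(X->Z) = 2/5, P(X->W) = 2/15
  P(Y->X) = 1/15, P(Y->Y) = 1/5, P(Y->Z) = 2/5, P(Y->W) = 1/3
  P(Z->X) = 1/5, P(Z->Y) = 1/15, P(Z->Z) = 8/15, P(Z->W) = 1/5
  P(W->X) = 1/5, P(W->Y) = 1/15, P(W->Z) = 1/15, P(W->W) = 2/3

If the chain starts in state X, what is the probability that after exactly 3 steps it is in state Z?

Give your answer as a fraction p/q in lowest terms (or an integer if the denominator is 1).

Answer: 1229/3375

Derivation:
Computing P^3 by repeated multiplication:
P^1 =
  X: [4/15, 1/5, 2/5, 2/15]
  Y: [1/15, 1/5, 2/5, 1/3]
  Z: [1/5, 1/15, 8/15, 1/5]
  W: [1/5, 1/15, 1/15, 2/3]
P^2 =
  X: [43/225, 29/225, 92/225, 61/225]
  Y: [8/45, 23/225, 77/225, 17/45]
  Z: [46/225, 23/225, 91/225, 13/45]
  W: [46/225, 23/225, 14/75, 38/75]
P^3 =
  X: [44/225, 41/375, 1229/3375, 1117/3375]
  Y: [223/1125, 13/125, 1079/3375, 1276/3375]
  Z: [1/5, 121/1125, 1207/3375, 226/675]
  W: [1/5, 121/1125, 32/125, 491/1125]

(P^3)[X -> Z] = 1229/3375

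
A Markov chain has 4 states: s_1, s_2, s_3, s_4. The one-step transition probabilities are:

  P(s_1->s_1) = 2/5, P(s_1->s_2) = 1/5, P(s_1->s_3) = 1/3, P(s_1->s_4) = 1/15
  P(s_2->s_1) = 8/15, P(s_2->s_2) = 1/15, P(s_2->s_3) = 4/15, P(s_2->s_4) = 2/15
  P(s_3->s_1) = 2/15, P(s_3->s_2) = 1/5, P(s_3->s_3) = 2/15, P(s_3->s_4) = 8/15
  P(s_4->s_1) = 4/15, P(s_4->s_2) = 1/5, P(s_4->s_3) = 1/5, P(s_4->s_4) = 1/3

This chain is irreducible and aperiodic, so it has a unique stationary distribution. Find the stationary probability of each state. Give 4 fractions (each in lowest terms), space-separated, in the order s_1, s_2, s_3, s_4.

Answer: 293/901 3/17 431/1802 467/1802

Derivation:
The stationary distribution satisfies pi = pi * P, i.e.:
  pi_s_1 = 2/5*pi_s_1 + 8/15*pi_s_2 + 2/15*pi_s_3 + 4/15*pi_s_4
  pi_s_2 = 1/5*pi_s_1 + 1/15*pi_s_2 + 1/5*pi_s_3 + 1/5*pi_s_4
  pi_s_3 = 1/3*pi_s_1 + 4/15*pi_s_2 + 2/15*pi_s_3 + 1/5*pi_s_4
  pi_s_4 = 1/15*pi_s_1 + 2/15*pi_s_2 + 8/15*pi_s_3 + 1/3*pi_s_4
with normalization: pi_s_1 + pi_s_2 + pi_s_3 + pi_s_4 = 1.

Using the first 3 balance equations plus normalization, the linear system A*pi = b is:
  [-3/5, 8/15, 2/15, 4/15] . pi = 0
  [1/5, -14/15, 1/5, 1/5] . pi = 0
  [1/3, 4/15, -13/15, 1/5] . pi = 0
  [1, 1, 1, 1] . pi = 1

Solving yields:
  pi_s_1 = 293/901
  pi_s_2 = 3/17
  pi_s_3 = 431/1802
  pi_s_4 = 467/1802

Verification (pi * P):
  293/901*2/5 + 3/17*8/15 + 431/1802*2/15 + 467/1802*4/15 = 293/901 = pi_s_1  (ok)
  293/901*1/5 + 3/17*1/15 + 431/1802*1/5 + 467/1802*1/5 = 3/17 = pi_s_2  (ok)
  293/901*1/3 + 3/17*4/15 + 431/1802*2/15 + 467/1802*1/5 = 431/1802 = pi_s_3  (ok)
  293/901*1/15 + 3/17*2/15 + 431/1802*8/15 + 467/1802*1/3 = 467/1802 = pi_s_4  (ok)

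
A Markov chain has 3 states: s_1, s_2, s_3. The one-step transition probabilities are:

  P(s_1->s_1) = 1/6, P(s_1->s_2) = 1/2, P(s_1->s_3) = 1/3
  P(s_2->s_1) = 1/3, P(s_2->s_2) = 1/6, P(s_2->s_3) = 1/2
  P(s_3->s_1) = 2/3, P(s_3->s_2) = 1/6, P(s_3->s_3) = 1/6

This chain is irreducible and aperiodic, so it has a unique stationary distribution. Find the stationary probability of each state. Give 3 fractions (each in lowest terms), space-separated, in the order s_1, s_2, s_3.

The stationary distribution satisfies pi = pi * P, i.e.:
  pi_s_1 = 1/6*pi_s_1 + 1/3*pi_s_2 + 2/3*pi_s_3
  pi_s_2 = 1/2*pi_s_1 + 1/6*pi_s_2 + 1/6*pi_s_3
  pi_s_3 = 1/3*pi_s_1 + 1/2*pi_s_2 + 1/6*pi_s_3
with normalization: pi_s_1 + pi_s_2 + pi_s_3 = 1.

Using the first 2 balance equations plus normalization, the linear system A*pi = b is:
  [-5/6, 1/3, 2/3] . pi = 0
  [1/2, -5/6, 1/6] . pi = 0
  [1, 1, 1] . pi = 1

Solving yields:
  pi_s_1 = 11/29
  pi_s_2 = 17/58
  pi_s_3 = 19/58

Verification (pi * P):
  11/29*1/6 + 17/58*1/3 + 19/58*2/3 = 11/29 = pi_s_1  (ok)
  11/29*1/2 + 17/58*1/6 + 19/58*1/6 = 17/58 = pi_s_2  (ok)
  11/29*1/3 + 17/58*1/2 + 19/58*1/6 = 19/58 = pi_s_3  (ok)

Answer: 11/29 17/58 19/58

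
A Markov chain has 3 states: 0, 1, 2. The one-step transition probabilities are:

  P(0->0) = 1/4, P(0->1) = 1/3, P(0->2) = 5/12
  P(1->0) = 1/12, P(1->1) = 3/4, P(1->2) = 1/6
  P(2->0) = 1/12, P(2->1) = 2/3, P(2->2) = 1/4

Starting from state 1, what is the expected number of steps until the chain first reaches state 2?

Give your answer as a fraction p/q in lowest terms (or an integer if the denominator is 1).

Answer: 120/23

Derivation:
Let h_i = expected steps to first reach 2 from state i.
Boundary: h_2 = 0.
First-step equations for the other states:
  h_0 = 1 + 1/4*h_0 + 1/3*h_1 + 5/12*h_2
  h_1 = 1 + 1/12*h_0 + 3/4*h_1 + 1/6*h_2

Substituting h_2 = 0 and rearranging gives the linear system (I - Q) h = 1:
  [3/4, -1/3] . (h_0, h_1) = 1
  [-1/12, 1/4] . (h_0, h_1) = 1

Solving yields:
  h_0 = 84/23
  h_1 = 120/23

Starting state is 1, so the expected hitting time is h_1 = 120/23.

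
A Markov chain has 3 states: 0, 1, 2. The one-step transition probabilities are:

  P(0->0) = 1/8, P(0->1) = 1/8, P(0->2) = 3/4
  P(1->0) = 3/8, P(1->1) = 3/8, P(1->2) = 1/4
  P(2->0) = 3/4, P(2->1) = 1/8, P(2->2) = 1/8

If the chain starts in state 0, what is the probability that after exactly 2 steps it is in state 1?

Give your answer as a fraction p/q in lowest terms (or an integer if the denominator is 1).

Computing P^2 by repeated multiplication:
P^1 =
  0: [1/8, 1/8, 3/4]
  1: [3/8, 3/8, 1/4]
  2: [3/4, 1/8, 1/8]
P^2 =
  0: [5/8, 5/32, 7/32]
  1: [3/8, 7/32, 13/32]
  2: [15/64, 5/32, 39/64]

(P^2)[0 -> 1] = 5/32

Answer: 5/32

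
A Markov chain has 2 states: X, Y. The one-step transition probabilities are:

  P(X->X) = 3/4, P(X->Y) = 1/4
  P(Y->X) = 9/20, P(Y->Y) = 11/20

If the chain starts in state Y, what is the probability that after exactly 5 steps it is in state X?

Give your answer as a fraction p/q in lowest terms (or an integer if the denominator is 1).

Computing P^5 by repeated multiplication:
P^1 =
  X: [3/4, 1/4]
  Y: [9/20, 11/20]
P^2 =
  X: [27/40, 13/40]
  Y: [117/200, 83/200]
P^3 =
  X: [261/400, 139/400]
  Y: [1251/2000, 749/2000]
P^4 =
  X: [2583/4000, 1417/4000]
  Y: [12753/20000, 7247/20000]
P^5 =
  X: [25749/40000, 14251/40000]
  Y: [128259/200000, 71741/200000]

(P^5)[Y -> X] = 128259/200000

Answer: 128259/200000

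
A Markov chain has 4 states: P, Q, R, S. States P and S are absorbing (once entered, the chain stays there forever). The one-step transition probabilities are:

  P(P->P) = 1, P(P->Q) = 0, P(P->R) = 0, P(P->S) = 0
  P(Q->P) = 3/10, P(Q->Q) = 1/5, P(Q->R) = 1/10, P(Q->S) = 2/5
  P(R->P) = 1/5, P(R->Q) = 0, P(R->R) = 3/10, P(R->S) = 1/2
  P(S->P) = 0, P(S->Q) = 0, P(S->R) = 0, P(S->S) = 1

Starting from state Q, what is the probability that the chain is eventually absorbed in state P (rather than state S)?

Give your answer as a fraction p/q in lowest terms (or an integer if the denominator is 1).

Answer: 23/56

Derivation:
Let a_i = P(absorbed in P | start in state i).
Boundary conditions: a_P = 1, a_S = 0.
For each transient state i, a_i = sum_j P(i->j) * a_j:
  a_Q = 3/10*a_P + 1/5*a_Q + 1/10*a_R + 2/5*a_S
  a_R = 1/5*a_P + 0*a_Q + 3/10*a_R + 1/2*a_S

Substituting a_P = 1 and a_S = 0, rearrange to (I - Q) a = r where r[i] = P(i -> P):
  [4/5, -1/10] . (a_Q, a_R) = 3/10
  [0, 7/10] . (a_Q, a_R) = 1/5

Solving yields:
  a_Q = 23/56
  a_R = 2/7

Starting state is Q, so the absorption probability is a_Q = 23/56.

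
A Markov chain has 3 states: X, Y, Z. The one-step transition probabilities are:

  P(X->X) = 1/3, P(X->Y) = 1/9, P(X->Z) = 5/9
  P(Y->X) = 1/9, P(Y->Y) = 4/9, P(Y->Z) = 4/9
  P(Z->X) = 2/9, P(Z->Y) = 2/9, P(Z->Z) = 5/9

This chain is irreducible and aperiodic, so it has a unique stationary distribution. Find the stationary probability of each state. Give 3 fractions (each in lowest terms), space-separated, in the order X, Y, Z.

The stationary distribution satisfies pi = pi * P, i.e.:
  pi_X = 1/3*pi_X + 1/9*pi_Y + 2/9*pi_Z
  pi_Y = 1/9*pi_X + 4/9*pi_Y + 2/9*pi_Z
  pi_Z = 5/9*pi_X + 4/9*pi_Y + 5/9*pi_Z
with normalization: pi_X + pi_Y + pi_Z = 1.

Using the first 2 balance equations plus normalization, the linear system A*pi = b is:
  [-2/3, 1/9, 2/9] . pi = 0
  [1/9, -5/9, 2/9] . pi = 0
  [1, 1, 1] . pi = 1

Solving yields:
  pi_X = 12/55
  pi_Y = 14/55
  pi_Z = 29/55

Verification (pi * P):
  12/55*1/3 + 14/55*1/9 + 29/55*2/9 = 12/55 = pi_X  (ok)
  12/55*1/9 + 14/55*4/9 + 29/55*2/9 = 14/55 = pi_Y  (ok)
  12/55*5/9 + 14/55*4/9 + 29/55*5/9 = 29/55 = pi_Z  (ok)

Answer: 12/55 14/55 29/55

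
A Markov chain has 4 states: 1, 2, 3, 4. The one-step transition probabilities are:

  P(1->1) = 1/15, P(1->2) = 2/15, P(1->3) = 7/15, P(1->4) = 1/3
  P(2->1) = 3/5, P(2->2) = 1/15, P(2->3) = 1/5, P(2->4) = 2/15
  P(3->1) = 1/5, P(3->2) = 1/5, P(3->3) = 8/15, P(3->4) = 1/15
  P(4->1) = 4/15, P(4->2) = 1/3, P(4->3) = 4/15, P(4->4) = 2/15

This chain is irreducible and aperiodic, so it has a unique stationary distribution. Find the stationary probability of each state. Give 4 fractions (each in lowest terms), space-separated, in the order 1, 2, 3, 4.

Answer: 992/3981 239/1327 551/1327 619/3981

Derivation:
The stationary distribution satisfies pi = pi * P, i.e.:
  pi_1 = 1/15*pi_1 + 3/5*pi_2 + 1/5*pi_3 + 4/15*pi_4
  pi_2 = 2/15*pi_1 + 1/15*pi_2 + 1/5*pi_3 + 1/3*pi_4
  pi_3 = 7/15*pi_1 + 1/5*pi_2 + 8/15*pi_3 + 4/15*pi_4
  pi_4 = 1/3*pi_1 + 2/15*pi_2 + 1/15*pi_3 + 2/15*pi_4
with normalization: pi_1 + pi_2 + pi_3 + pi_4 = 1.

Using the first 3 balance equations plus normalization, the linear system A*pi = b is:
  [-14/15, 3/5, 1/5, 4/15] . pi = 0
  [2/15, -14/15, 1/5, 1/3] . pi = 0
  [7/15, 1/5, -7/15, 4/15] . pi = 0
  [1, 1, 1, 1] . pi = 1

Solving yields:
  pi_1 = 992/3981
  pi_2 = 239/1327
  pi_3 = 551/1327
  pi_4 = 619/3981

Verification (pi * P):
  992/3981*1/15 + 239/1327*3/5 + 551/1327*1/5 + 619/3981*4/15 = 992/3981 = pi_1  (ok)
  992/3981*2/15 + 239/1327*1/15 + 551/1327*1/5 + 619/3981*1/3 = 239/1327 = pi_2  (ok)
  992/3981*7/15 + 239/1327*1/5 + 551/1327*8/15 + 619/3981*4/15 = 551/1327 = pi_3  (ok)
  992/3981*1/3 + 239/1327*2/15 + 551/1327*1/15 + 619/3981*2/15 = 619/3981 = pi_4  (ok)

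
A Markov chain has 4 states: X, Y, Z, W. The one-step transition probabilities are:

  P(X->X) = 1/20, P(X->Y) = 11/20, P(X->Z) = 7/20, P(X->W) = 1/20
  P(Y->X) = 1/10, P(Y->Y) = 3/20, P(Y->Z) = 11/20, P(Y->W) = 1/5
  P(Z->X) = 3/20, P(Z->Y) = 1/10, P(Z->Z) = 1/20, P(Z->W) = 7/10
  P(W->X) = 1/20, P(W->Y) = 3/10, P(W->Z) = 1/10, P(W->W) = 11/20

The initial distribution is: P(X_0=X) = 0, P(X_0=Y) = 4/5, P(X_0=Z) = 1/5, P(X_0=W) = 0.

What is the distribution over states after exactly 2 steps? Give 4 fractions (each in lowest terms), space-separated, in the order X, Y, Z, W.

Propagating the distribution step by step (d_{t+1} = d_t * P):
d_0 = (X=0, Y=4/5, Z=1/5, W=0)
  d_1[X] = 0*1/20 + 4/5*1/10 + 1/5*3/20 + 0*1/20 = 11/100
  d_1[Y] = 0*11/20 + 4/5*3/20 + 1/5*1/10 + 0*3/10 = 7/50
  d_1[Z] = 0*7/20 + 4/5*11/20 + 1/5*1/20 + 0*1/10 = 9/20
  d_1[W] = 0*1/20 + 4/5*1/5 + 1/5*7/10 + 0*11/20 = 3/10
d_1 = (X=11/100, Y=7/50, Z=9/20, W=3/10)
  d_2[X] = 11/100*1/20 + 7/50*1/10 + 9/20*3/20 + 3/10*1/20 = 51/500
  d_2[Y] = 11/100*11/20 + 7/50*3/20 + 9/20*1/10 + 3/10*3/10 = 433/2000
  d_2[Z] = 11/100*7/20 + 7/50*11/20 + 9/20*1/20 + 3/10*1/10 = 21/125
  d_2[W] = 11/100*1/20 + 7/50*1/5 + 9/20*7/10 + 3/10*11/20 = 1027/2000
d_2 = (X=51/500, Y=433/2000, Z=21/125, W=1027/2000)

Answer: 51/500 433/2000 21/125 1027/2000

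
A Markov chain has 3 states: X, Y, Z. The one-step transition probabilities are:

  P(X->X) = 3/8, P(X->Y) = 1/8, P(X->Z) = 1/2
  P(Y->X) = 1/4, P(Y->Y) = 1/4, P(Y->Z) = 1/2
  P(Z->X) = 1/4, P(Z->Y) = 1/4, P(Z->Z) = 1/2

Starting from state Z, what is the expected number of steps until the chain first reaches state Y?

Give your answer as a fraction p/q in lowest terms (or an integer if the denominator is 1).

Let h_i = expected steps to first reach Y from state i.
Boundary: h_Y = 0.
First-step equations for the other states:
  h_X = 1 + 3/8*h_X + 1/8*h_Y + 1/2*h_Z
  h_Z = 1 + 1/4*h_X + 1/4*h_Y + 1/2*h_Z

Substituting h_Y = 0 and rearranging gives the linear system (I - Q) h = 1:
  [5/8, -1/2] . (h_X, h_Z) = 1
  [-1/4, 1/2] . (h_X, h_Z) = 1

Solving yields:
  h_X = 16/3
  h_Z = 14/3

Starting state is Z, so the expected hitting time is h_Z = 14/3.

Answer: 14/3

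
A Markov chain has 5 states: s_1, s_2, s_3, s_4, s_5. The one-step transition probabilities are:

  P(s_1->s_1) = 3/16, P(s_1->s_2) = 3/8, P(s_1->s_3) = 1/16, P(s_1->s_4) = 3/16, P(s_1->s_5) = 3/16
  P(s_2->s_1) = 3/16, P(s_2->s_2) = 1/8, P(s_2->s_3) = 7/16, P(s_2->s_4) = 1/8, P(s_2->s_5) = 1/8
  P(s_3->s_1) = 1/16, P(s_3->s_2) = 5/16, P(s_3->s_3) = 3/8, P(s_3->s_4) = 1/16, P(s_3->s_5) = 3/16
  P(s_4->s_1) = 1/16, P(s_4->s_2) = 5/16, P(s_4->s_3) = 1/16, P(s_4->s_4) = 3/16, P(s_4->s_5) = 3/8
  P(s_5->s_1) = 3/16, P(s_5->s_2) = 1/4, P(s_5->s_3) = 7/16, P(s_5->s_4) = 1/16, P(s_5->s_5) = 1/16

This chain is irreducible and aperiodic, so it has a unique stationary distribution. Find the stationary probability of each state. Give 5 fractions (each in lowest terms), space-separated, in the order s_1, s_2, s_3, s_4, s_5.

The stationary distribution satisfies pi = pi * P, i.e.:
  pi_s_1 = 3/16*pi_s_1 + 3/16*pi_s_2 + 1/16*pi_s_3 + 1/16*pi_s_4 + 3/16*pi_s_5
  pi_s_2 = 3/8*pi_s_1 + 1/8*pi_s_2 + 5/16*pi_s_3 + 5/16*pi_s_4 + 1/4*pi_s_5
  pi_s_3 = 1/16*pi_s_1 + 7/16*pi_s_2 + 3/8*pi_s_3 + 1/16*pi_s_4 + 7/16*pi_s_5
  pi_s_4 = 3/16*pi_s_1 + 1/8*pi_s_2 + 1/16*pi_s_3 + 3/16*pi_s_4 + 1/16*pi_s_5
  pi_s_5 = 3/16*pi_s_1 + 1/8*pi_s_2 + 3/16*pi_s_3 + 3/8*pi_s_4 + 1/16*pi_s_5
with normalization: pi_s_1 + pi_s_2 + pi_s_3 + pi_s_4 + pi_s_5 = 1.

Using the first 4 balance equations plus normalization, the linear system A*pi = b is:
  [-13/16, 3/16, 1/16, 1/16, 3/16] . pi = 0
  [3/8, -7/8, 5/16, 5/16, 1/4] . pi = 0
  [1/16, 7/16, -5/8, 1/16, 7/16] . pi = 0
  [3/16, 1/8, 1/16, -13/16, 1/16] . pi = 0
  [1, 1, 1, 1, 1] . pi = 1

Solving yields:
  pi_s_1 = 8807/66180
  pi_s_2 = 2881/11030
  pi_s_3 = 3599/11030
  pi_s_4 = 361/3309
  pi_s_5 = 11273/66180

Verification (pi * P):
  8807/66180*3/16 + 2881/11030*3/16 + 3599/11030*1/16 + 361/3309*1/16 + 11273/66180*3/16 = 8807/66180 = pi_s_1  (ok)
  8807/66180*3/8 + 2881/11030*1/8 + 3599/11030*5/16 + 361/3309*5/16 + 11273/66180*1/4 = 2881/11030 = pi_s_2  (ok)
  8807/66180*1/16 + 2881/11030*7/16 + 3599/11030*3/8 + 361/3309*1/16 + 11273/66180*7/16 = 3599/11030 = pi_s_3  (ok)
  8807/66180*3/16 + 2881/11030*1/8 + 3599/11030*1/16 + 361/3309*3/16 + 11273/66180*1/16 = 361/3309 = pi_s_4  (ok)
  8807/66180*3/16 + 2881/11030*1/8 + 3599/11030*3/16 + 361/3309*3/8 + 11273/66180*1/16 = 11273/66180 = pi_s_5  (ok)

Answer: 8807/66180 2881/11030 3599/11030 361/3309 11273/66180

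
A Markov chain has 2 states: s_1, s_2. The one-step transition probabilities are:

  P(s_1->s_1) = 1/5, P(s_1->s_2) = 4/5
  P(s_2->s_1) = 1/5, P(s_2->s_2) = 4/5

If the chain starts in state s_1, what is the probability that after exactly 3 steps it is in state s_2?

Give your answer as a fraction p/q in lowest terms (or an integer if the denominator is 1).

Answer: 4/5

Derivation:
Computing P^3 by repeated multiplication:
P^1 =
  s_1: [1/5, 4/5]
  s_2: [1/5, 4/5]
P^2 =
  s_1: [1/5, 4/5]
  s_2: [1/5, 4/5]
P^3 =
  s_1: [1/5, 4/5]
  s_2: [1/5, 4/5]

(P^3)[s_1 -> s_2] = 4/5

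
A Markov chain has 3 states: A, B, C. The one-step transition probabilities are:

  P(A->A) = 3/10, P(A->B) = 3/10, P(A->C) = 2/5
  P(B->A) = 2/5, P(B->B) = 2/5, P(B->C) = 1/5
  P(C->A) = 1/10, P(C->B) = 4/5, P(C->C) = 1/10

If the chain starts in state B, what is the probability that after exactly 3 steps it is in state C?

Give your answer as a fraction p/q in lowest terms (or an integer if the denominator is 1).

Computing P^3 by repeated multiplication:
P^1 =
  A: [3/10, 3/10, 2/5]
  B: [2/5, 2/5, 1/5]
  C: [1/10, 4/5, 1/10]
P^2 =
  A: [1/4, 53/100, 11/50]
  B: [3/10, 11/25, 13/50]
  C: [9/25, 43/100, 21/100]
P^3 =
  A: [309/1000, 463/1000, 57/250]
  B: [73/250, 237/500, 117/500]
  C: [301/1000, 56/125, 251/1000]

(P^3)[B -> C] = 117/500

Answer: 117/500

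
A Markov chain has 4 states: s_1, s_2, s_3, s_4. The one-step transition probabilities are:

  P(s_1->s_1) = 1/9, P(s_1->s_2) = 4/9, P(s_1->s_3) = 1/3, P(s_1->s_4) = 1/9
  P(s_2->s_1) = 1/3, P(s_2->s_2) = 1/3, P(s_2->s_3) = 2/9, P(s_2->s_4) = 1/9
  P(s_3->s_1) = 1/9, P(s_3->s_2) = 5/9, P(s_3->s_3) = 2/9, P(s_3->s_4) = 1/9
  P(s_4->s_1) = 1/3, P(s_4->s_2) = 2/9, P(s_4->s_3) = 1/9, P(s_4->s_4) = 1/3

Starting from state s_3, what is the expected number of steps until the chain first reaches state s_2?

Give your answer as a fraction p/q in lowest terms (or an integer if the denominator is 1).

Answer: 63/31

Derivation:
Let h_i = expected steps to first reach s_2 from state i.
Boundary: h_s_2 = 0.
First-step equations for the other states:
  h_s_1 = 1 + 1/9*h_s_1 + 4/9*h_s_2 + 1/3*h_s_3 + 1/9*h_s_4
  h_s_3 = 1 + 1/9*h_s_1 + 5/9*h_s_2 + 2/9*h_s_3 + 1/9*h_s_4
  h_s_4 = 1 + 1/3*h_s_1 + 2/9*h_s_2 + 1/9*h_s_3 + 1/3*h_s_4

Substituting h_s_2 = 0 and rearranging gives the linear system (I - Q) h = 1:
  [8/9, -1/3, -1/9] . (h_s_1, h_s_3, h_s_4) = 1
  [-1/9, 7/9, -1/9] . (h_s_1, h_s_3, h_s_4) = 1
  [-1/3, -1/9, 2/3] . (h_s_1, h_s_3, h_s_4) = 1

Solving yields:
  h_s_1 = 70/31
  h_s_3 = 63/31
  h_s_4 = 92/31

Starting state is s_3, so the expected hitting time is h_s_3 = 63/31.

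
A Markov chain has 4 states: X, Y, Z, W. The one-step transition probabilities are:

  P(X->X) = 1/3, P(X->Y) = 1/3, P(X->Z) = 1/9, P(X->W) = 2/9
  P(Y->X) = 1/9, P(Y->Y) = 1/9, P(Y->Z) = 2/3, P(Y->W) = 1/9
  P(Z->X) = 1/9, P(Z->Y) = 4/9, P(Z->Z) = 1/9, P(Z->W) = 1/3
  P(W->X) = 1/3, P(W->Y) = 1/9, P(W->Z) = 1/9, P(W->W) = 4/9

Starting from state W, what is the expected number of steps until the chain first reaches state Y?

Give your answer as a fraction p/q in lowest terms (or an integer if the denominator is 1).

Let h_i = expected steps to first reach Y from state i.
Boundary: h_Y = 0.
First-step equations for the other states:
  h_X = 1 + 1/3*h_X + 1/3*h_Y + 1/9*h_Z + 2/9*h_W
  h_Z = 1 + 1/9*h_X + 4/9*h_Y + 1/9*h_Z + 1/3*h_W
  h_W = 1 + 1/3*h_X + 1/9*h_Y + 1/9*h_Z + 4/9*h_W

Substituting h_Y = 0 and rearranging gives the linear system (I - Q) h = 1:
  [2/3, -1/9, -2/9] . (h_X, h_Z, h_W) = 1
  [-1/9, 8/9, -1/3] . (h_X, h_Z, h_W) = 1
  [-1/3, -1/9, 5/9] . (h_X, h_Z, h_W) = 1

Solving yields:
  h_X = 567/158
  h_Z = 261/79
  h_W = 729/158

Starting state is W, so the expected hitting time is h_W = 729/158.

Answer: 729/158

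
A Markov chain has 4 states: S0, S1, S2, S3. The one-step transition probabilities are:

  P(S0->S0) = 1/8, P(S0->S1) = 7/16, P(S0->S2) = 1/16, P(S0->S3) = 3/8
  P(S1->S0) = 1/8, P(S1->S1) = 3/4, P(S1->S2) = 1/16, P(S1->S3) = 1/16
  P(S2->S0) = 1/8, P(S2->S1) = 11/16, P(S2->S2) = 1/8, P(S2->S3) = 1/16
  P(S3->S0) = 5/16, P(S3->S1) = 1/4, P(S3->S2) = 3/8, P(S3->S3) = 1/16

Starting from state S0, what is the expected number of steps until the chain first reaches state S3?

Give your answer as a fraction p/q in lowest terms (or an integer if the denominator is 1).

Answer: 88/13

Derivation:
Let h_i = expected steps to first reach S3 from state i.
Boundary: h_S3 = 0.
First-step equations for the other states:
  h_S0 = 1 + 1/8*h_S0 + 7/16*h_S1 + 1/16*h_S2 + 3/8*h_S3
  h_S1 = 1 + 1/8*h_S0 + 3/4*h_S1 + 1/16*h_S2 + 1/16*h_S3
  h_S2 = 1 + 1/8*h_S0 + 11/16*h_S1 + 1/8*h_S2 + 1/16*h_S3

Substituting h_S3 = 0 and rearranging gives the linear system (I - Q) h = 1:
  [7/8, -7/16, -1/16] . (h_S0, h_S1, h_S2) = 1
  [-1/8, 1/4, -1/16] . (h_S0, h_S1, h_S2) = 1
  [-1/8, -11/16, 7/8] . (h_S0, h_S1, h_S2) = 1

Solving yields:
  h_S0 = 88/13
  h_S1 = 128/13
  h_S2 = 128/13

Starting state is S0, so the expected hitting time is h_S0 = 88/13.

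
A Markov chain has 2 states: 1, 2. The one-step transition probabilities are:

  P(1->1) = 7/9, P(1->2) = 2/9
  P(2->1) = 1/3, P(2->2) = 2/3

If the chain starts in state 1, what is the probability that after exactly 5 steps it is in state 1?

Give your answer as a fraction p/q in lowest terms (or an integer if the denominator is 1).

Computing P^5 by repeated multiplication:
P^1 =
  1: [7/9, 2/9]
  2: [1/3, 2/3]
P^2 =
  1: [55/81, 26/81]
  2: [13/27, 14/27]
P^3 =
  1: [463/729, 266/729]
  2: [133/243, 110/243]
P^4 =
  1: [4039/6561, 2522/6561]
  2: [1261/2187, 926/2187]
P^5 =
  1: [35839/59049, 23210/59049]
  2: [11605/19683, 8078/19683]

(P^5)[1 -> 1] = 35839/59049

Answer: 35839/59049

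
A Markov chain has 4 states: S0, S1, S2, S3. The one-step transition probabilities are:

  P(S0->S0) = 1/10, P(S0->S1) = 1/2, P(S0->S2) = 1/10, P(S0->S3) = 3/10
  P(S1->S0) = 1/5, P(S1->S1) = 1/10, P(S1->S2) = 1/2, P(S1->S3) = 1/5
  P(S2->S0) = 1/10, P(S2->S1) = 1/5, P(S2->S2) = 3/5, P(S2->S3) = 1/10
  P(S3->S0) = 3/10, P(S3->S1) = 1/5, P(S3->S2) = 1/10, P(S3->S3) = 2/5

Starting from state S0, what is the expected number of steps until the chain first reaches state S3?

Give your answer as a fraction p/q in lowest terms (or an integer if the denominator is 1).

Let h_i = expected steps to first reach S3 from state i.
Boundary: h_S3 = 0.
First-step equations for the other states:
  h_S0 = 1 + 1/10*h_S0 + 1/2*h_S1 + 1/10*h_S2 + 3/10*h_S3
  h_S1 = 1 + 1/5*h_S0 + 1/10*h_S1 + 1/2*h_S2 + 1/5*h_S3
  h_S2 = 1 + 1/10*h_S0 + 1/5*h_S1 + 3/5*h_S2 + 1/10*h_S3

Substituting h_S3 = 0 and rearranging gives the linear system (I - Q) h = 1:
  [9/10, -1/2, -1/10] . (h_S0, h_S1, h_S2) = 1
  [-1/5, 9/10, -1/2] . (h_S0, h_S1, h_S2) = 1
  [-1/10, -1/5, 2/5] . (h_S0, h_S1, h_S2) = 1

Solving yields:
  h_S0 = 205/39
  h_S1 = 475/78
  h_S2 = 535/78

Starting state is S0, so the expected hitting time is h_S0 = 205/39.

Answer: 205/39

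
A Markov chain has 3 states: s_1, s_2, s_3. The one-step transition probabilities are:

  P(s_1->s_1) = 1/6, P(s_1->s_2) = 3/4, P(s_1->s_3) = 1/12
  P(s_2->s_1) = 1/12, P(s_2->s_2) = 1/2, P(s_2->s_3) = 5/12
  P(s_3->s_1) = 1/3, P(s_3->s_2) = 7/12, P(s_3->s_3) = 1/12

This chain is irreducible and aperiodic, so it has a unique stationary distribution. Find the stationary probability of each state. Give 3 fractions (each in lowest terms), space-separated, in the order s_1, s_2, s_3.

Answer: 31/188 53/94 51/188

Derivation:
The stationary distribution satisfies pi = pi * P, i.e.:
  pi_s_1 = 1/6*pi_s_1 + 1/12*pi_s_2 + 1/3*pi_s_3
  pi_s_2 = 3/4*pi_s_1 + 1/2*pi_s_2 + 7/12*pi_s_3
  pi_s_3 = 1/12*pi_s_1 + 5/12*pi_s_2 + 1/12*pi_s_3
with normalization: pi_s_1 + pi_s_2 + pi_s_3 = 1.

Using the first 2 balance equations plus normalization, the linear system A*pi = b is:
  [-5/6, 1/12, 1/3] . pi = 0
  [3/4, -1/2, 7/12] . pi = 0
  [1, 1, 1] . pi = 1

Solving yields:
  pi_s_1 = 31/188
  pi_s_2 = 53/94
  pi_s_3 = 51/188

Verification (pi * P):
  31/188*1/6 + 53/94*1/12 + 51/188*1/3 = 31/188 = pi_s_1  (ok)
  31/188*3/4 + 53/94*1/2 + 51/188*7/12 = 53/94 = pi_s_2  (ok)
  31/188*1/12 + 53/94*5/12 + 51/188*1/12 = 51/188 = pi_s_3  (ok)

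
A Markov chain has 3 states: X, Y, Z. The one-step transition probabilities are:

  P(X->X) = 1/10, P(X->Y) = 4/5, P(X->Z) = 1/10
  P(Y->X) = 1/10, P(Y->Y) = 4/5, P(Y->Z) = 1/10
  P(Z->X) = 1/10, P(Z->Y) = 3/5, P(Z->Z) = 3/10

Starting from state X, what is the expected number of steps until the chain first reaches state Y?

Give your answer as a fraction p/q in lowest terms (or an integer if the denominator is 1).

Answer: 40/31

Derivation:
Let h_i = expected steps to first reach Y from state i.
Boundary: h_Y = 0.
First-step equations for the other states:
  h_X = 1 + 1/10*h_X + 4/5*h_Y + 1/10*h_Z
  h_Z = 1 + 1/10*h_X + 3/5*h_Y + 3/10*h_Z

Substituting h_Y = 0 and rearranging gives the linear system (I - Q) h = 1:
  [9/10, -1/10] . (h_X, h_Z) = 1
  [-1/10, 7/10] . (h_X, h_Z) = 1

Solving yields:
  h_X = 40/31
  h_Z = 50/31

Starting state is X, so the expected hitting time is h_X = 40/31.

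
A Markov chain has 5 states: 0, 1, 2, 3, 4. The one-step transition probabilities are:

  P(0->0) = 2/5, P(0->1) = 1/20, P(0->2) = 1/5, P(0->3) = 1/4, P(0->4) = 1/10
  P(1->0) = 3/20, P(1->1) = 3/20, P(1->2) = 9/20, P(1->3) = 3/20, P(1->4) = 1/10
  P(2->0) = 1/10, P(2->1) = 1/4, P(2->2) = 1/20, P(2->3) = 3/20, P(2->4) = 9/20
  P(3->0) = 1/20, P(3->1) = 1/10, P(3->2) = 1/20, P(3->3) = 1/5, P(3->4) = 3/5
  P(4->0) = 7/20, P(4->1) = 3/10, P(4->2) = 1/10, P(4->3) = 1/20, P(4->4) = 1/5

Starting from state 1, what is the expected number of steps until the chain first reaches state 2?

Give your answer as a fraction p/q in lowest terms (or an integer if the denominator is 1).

Answer: 5422/1395

Derivation:
Let h_i = expected steps to first reach 2 from state i.
Boundary: h_2 = 0.
First-step equations for the other states:
  h_0 = 1 + 2/5*h_0 + 1/20*h_1 + 1/5*h_2 + 1/4*h_3 + 1/10*h_4
  h_1 = 1 + 3/20*h_0 + 3/20*h_1 + 9/20*h_2 + 3/20*h_3 + 1/10*h_4
  h_3 = 1 + 1/20*h_0 + 1/10*h_1 + 1/20*h_2 + 1/5*h_3 + 3/5*h_4
  h_4 = 1 + 7/20*h_0 + 3/10*h_1 + 1/10*h_2 + 1/20*h_3 + 1/5*h_4

Substituting h_2 = 0 and rearranging gives the linear system (I - Q) h = 1:
  [3/5, -1/20, -1/4, -1/10] . (h_0, h_1, h_3, h_4) = 1
  [-3/20, 17/20, -3/20, -1/10] . (h_0, h_1, h_3, h_4) = 1
  [-1/20, -1/10, 4/5, -3/5] . (h_0, h_1, h_3, h_4) = 1
  [-7/20, -3/10, -1/20, 4/5] . (h_0, h_1, h_3, h_4) = 1

Solving yields:
  h_0 = 1532/279
  h_1 = 5422/1395
  h_3 = 2884/465
  h_4 = 7669/1395

Starting state is 1, so the expected hitting time is h_1 = 5422/1395.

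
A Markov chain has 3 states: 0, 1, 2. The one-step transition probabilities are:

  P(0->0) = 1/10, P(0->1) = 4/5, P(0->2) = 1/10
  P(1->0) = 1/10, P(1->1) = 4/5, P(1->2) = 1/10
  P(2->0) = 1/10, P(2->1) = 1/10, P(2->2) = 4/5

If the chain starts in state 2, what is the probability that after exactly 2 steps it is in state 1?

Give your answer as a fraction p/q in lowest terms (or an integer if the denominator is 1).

Answer: 6/25

Derivation:
Computing P^2 by repeated multiplication:
P^1 =
  0: [1/10, 4/5, 1/10]
  1: [1/10, 4/5, 1/10]
  2: [1/10, 1/10, 4/5]
P^2 =
  0: [1/10, 73/100, 17/100]
  1: [1/10, 73/100, 17/100]
  2: [1/10, 6/25, 33/50]

(P^2)[2 -> 1] = 6/25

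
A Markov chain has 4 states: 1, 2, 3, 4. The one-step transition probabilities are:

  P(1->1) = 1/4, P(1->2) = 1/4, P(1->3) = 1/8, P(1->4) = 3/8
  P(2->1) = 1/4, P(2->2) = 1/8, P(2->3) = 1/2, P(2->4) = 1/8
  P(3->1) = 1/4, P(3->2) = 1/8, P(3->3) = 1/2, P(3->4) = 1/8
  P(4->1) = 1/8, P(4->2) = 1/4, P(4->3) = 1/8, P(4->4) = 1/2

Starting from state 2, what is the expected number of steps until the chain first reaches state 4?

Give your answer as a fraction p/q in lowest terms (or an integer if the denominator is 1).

Answer: 16/3

Derivation:
Let h_i = expected steps to first reach 4 from state i.
Boundary: h_4 = 0.
First-step equations for the other states:
  h_1 = 1 + 1/4*h_1 + 1/4*h_2 + 1/8*h_3 + 3/8*h_4
  h_2 = 1 + 1/4*h_1 + 1/8*h_2 + 1/2*h_3 + 1/8*h_4
  h_3 = 1 + 1/4*h_1 + 1/8*h_2 + 1/2*h_3 + 1/8*h_4

Substituting h_4 = 0 and rearranging gives the linear system (I - Q) h = 1:
  [3/4, -1/4, -1/8] . (h_1, h_2, h_3) = 1
  [-1/4, 7/8, -1/2] . (h_1, h_2, h_3) = 1
  [-1/4, -1/8, 1/2] . (h_1, h_2, h_3) = 1

Solving yields:
  h_1 = 4
  h_2 = 16/3
  h_3 = 16/3

Starting state is 2, so the expected hitting time is h_2 = 16/3.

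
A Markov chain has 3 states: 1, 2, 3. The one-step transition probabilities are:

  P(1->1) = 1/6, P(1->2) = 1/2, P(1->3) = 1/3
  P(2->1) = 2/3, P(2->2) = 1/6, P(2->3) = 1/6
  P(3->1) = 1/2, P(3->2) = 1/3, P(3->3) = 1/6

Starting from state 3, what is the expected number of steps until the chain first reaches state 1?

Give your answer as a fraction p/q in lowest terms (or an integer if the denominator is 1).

Let h_i = expected steps to first reach 1 from state i.
Boundary: h_1 = 0.
First-step equations for the other states:
  h_2 = 1 + 2/3*h_1 + 1/6*h_2 + 1/6*h_3
  h_3 = 1 + 1/2*h_1 + 1/3*h_2 + 1/6*h_3

Substituting h_1 = 0 and rearranging gives the linear system (I - Q) h = 1:
  [5/6, -1/6] . (h_2, h_3) = 1
  [-1/3, 5/6] . (h_2, h_3) = 1

Solving yields:
  h_2 = 36/23
  h_3 = 42/23

Starting state is 3, so the expected hitting time is h_3 = 42/23.

Answer: 42/23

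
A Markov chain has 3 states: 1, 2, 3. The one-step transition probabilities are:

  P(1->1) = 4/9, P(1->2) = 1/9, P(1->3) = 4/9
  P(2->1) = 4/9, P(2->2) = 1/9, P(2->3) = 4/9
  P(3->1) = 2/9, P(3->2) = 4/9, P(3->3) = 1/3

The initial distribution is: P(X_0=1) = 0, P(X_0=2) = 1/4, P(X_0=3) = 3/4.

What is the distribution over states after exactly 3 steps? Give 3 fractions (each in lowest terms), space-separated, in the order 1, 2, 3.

Answer: 517/1458 239/972 1165/2916

Derivation:
Propagating the distribution step by step (d_{t+1} = d_t * P):
d_0 = (1=0, 2=1/4, 3=3/4)
  d_1[1] = 0*4/9 + 1/4*4/9 + 3/4*2/9 = 5/18
  d_1[2] = 0*1/9 + 1/4*1/9 + 3/4*4/9 = 13/36
  d_1[3] = 0*4/9 + 1/4*4/9 + 3/4*1/3 = 13/36
d_1 = (1=5/18, 2=13/36, 3=13/36)
  d_2[1] = 5/18*4/9 + 13/36*4/9 + 13/36*2/9 = 59/162
  d_2[2] = 5/18*1/9 + 13/36*1/9 + 13/36*4/9 = 25/108
  d_2[3] = 5/18*4/9 + 13/36*4/9 + 13/36*1/3 = 131/324
d_2 = (1=59/162, 2=25/108, 3=131/324)
  d_3[1] = 59/162*4/9 + 25/108*4/9 + 131/324*2/9 = 517/1458
  d_3[2] = 59/162*1/9 + 25/108*1/9 + 131/324*4/9 = 239/972
  d_3[3] = 59/162*4/9 + 25/108*4/9 + 131/324*1/3 = 1165/2916
d_3 = (1=517/1458, 2=239/972, 3=1165/2916)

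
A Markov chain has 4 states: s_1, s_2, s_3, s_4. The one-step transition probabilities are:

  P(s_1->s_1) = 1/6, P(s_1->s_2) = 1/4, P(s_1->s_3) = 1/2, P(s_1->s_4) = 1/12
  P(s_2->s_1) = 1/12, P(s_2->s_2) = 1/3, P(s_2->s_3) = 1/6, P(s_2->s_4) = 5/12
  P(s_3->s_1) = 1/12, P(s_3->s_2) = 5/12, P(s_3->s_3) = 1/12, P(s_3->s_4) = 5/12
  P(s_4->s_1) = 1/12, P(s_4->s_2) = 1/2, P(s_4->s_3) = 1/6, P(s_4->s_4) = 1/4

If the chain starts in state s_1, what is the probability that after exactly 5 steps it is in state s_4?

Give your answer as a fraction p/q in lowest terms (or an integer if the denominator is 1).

Answer: 10297/31104

Derivation:
Computing P^5 by repeated multiplication:
P^1 =
  s_1: [1/6, 1/4, 1/2, 1/12]
  s_2: [1/12, 1/3, 1/6, 5/12]
  s_3: [1/12, 5/12, 1/12, 5/12]
  s_4: [1/12, 1/2, 1/6, 1/4]
P^2 =
  s_1: [7/72, 3/8, 13/72, 25/72]
  s_2: [13/144, 59/144, 13/72, 23/72]
  s_3: [13/144, 29/72, 3/16, 23/72]
  s_4: [13/144, 55/144, 13/72, 25/72]
P^3 =
  s_1: [79/864, 43/108, 53/288, 47/144]
  s_2: [157/1728, 227/576, 157/864, 1/3]
  s_3: [157/1728, 341/864, 313/1728, 1/3]
  s_4: [157/1728, 689/1728, 157/864, 71/216]
P^4 =
  s_1: [943/10368, 1025/2592, 1885/10368, 215/648]
  s_2: [1885/20736, 8221/20736, 1885/10368, 1715/5184]
  s_3: [1885/20736, 685/1728, 419/2304, 1715/5184]
  s_4: [1885/20736, 2735/6912, 1885/10368, 191/576]
P^5 =
  s_1: [11311/124416, 24647/62208, 7541/41472, 10297/31104]
  s_2: [22621/248832, 98549/248832, 22621/124416, 20605/62208]
  s_3: [22621/248832, 1825/4608, 45241/248832, 20605/62208]
  s_4: [22621/248832, 98581/248832, 22621/124416, 20597/62208]

(P^5)[s_1 -> s_4] = 10297/31104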